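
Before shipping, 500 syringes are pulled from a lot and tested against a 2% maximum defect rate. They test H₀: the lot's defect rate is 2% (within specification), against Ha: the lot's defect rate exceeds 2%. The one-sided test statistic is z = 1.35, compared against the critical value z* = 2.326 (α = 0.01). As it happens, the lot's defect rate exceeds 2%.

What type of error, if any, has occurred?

Since z = 1.35 ≤ z* = 2.326, H₀ is not rejected.
H₀ is false (actually the lot's defect rate exceeds 2%).
Failing to reject a false H₀ is a Type II error.

Type II error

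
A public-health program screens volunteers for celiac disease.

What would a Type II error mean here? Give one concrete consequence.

With the conventional null hypothesis that the patient does not have celiac disease:
A Type II error is failing to reject H₀ when H₀ is false.
Here that means clearing the patient as negative when actually the patient has celiac disease.

A Type II error would mean concluding that the patient does not have celiac disease (or at least failing to establish that the patient has celiac disease) when in fact the patient has celiac disease. Consequence: a patient with celiac disease is told they are healthy and receives no treatment.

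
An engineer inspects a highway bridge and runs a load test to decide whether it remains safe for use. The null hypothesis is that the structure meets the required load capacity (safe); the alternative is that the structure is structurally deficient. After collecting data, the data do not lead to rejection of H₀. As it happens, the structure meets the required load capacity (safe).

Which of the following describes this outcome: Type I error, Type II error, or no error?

The test retained a true H₀ — the decision matches the true state.

No error — this is a correct decision.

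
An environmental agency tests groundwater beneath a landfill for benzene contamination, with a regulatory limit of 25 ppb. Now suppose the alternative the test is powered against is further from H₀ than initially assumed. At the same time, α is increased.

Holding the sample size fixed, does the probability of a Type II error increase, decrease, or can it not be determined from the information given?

It decreases.

A larger true effect moves the Ha sampling distribution further from the H₀ critical value, making rejection more likely when Ha is true. A larger α widens the rejection region, so when the alternative is true more outcomes lead to rejection — failing to reject becomes less likely. Both changes push β in the same direction.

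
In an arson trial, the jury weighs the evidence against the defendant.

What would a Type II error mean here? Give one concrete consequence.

A Type II error would mean concluding that the defendant is innocent (or at least failing to establish that the defendant is guilty) when in fact the defendant is guilty. Consequence: a guilty person goes free.

With the conventional null hypothesis that the defendant is innocent:
A Type II error is failing to reject H₀ when H₀ is false.
Here that means acquitting the defendant when actually the defendant is guilty.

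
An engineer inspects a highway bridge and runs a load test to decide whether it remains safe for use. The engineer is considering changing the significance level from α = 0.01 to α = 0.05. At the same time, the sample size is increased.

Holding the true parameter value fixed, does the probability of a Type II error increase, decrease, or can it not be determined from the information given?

A larger α widens the rejection region, so when the alternative is true more outcomes lead to rejection — failing to reject becomes less likely. A larger sample reduces the standard error, pulling the sampling distribution under Ha further from the non-rejection region. Both changes push β in the same direction.

It decreases.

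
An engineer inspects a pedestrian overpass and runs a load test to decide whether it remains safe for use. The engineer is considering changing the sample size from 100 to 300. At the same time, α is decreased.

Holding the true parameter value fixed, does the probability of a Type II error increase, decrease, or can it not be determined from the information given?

The first change alone would make β decrease; the second alone would make β increase. Which effect dominates depends on the magnitudes, which are not given.

Cannot be determined from the information given.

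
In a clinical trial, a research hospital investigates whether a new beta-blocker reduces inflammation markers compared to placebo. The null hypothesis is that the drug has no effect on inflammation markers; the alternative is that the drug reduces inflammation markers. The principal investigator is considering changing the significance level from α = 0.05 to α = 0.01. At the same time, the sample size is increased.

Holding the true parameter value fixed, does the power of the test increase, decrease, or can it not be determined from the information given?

The first change alone would make β increase; the second alone would make β decrease. Which effect dominates depends on the magnitudes, which are not given.
Since power = 1 − β, the effect on power is likewise indeterminate.

Cannot be determined from the information given.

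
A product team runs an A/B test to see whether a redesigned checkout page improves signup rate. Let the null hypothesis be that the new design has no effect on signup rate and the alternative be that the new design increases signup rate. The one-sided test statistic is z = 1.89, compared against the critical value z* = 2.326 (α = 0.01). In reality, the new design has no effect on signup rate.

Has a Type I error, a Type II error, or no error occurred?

Since z = 1.89 ≤ z* = 2.326, H₀ is not rejected.
H₀ is true (actually the new design has no effect on signup rate).
The decision matches the true state — no error.

Neither — the decision is correct.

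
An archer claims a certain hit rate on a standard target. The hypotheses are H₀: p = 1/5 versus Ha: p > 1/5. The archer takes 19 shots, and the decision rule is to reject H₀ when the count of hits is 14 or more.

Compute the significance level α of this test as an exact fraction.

The Type I error probability is α = P(X ≥ 14) computed under H₀, where X ~ Binomial(19, 1/5).
Adding the binomial terms for j = 14 through 19 with p = 1/5 yields 12964157/19073486328125.

12964157/19073486328125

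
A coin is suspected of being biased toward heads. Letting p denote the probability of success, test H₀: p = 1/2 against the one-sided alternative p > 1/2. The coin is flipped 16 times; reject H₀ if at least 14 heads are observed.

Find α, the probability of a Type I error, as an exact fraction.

137/65536

Under H₀, S ~ Binomial(16, 1/2), and α = P(S ≥ 14).
P(S ≥ 14) = [C(16,14) + C(16,15) + C(16,16)] / 2^16 = (120 + 16 + 1) / 65536 = 137/65536.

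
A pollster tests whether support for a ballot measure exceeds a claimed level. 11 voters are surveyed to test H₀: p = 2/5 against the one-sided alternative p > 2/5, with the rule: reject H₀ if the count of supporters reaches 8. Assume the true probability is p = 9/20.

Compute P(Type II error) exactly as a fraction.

β = P(fail to reject H₀ | Ha true) = P(Y ≤ 7 | p = 9/20), Y ~ Binomial(11, 9/20).
Summing C(11,j)·(9/20)^j·(11/20)^{11-j} for j = 0..7 gives 4807868226029/5120000000000.

4807868226029/5120000000000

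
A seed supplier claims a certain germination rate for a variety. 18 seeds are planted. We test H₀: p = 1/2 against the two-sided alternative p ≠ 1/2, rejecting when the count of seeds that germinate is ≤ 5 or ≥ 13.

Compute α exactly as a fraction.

α = P(K ≤ 5 or K ≥ 13 | p = 1/2), K ~ Binomial(18, 1/2).
By symmetry, α = 2·P(K ≤ 5) = 2·(1 + 18 + 153 + 816 + 3060 + 8568)/262144 = 25232/262144 = 1577/16384.

1577/16384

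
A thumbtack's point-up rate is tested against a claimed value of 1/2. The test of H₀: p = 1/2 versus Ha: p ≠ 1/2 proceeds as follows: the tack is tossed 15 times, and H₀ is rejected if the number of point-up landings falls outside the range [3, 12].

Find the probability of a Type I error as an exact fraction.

The significance level is the null-hypothesis probability of the rejection region {≤2} ∪ {≥13}.
By symmetry, α = 2·P(S ≤ 2) = 2·(1 + 15 + 105)/32768 = 242/32768 = 121/16384.

121/16384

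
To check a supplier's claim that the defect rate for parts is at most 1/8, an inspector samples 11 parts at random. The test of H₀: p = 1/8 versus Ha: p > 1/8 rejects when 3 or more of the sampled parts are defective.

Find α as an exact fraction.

1285931725/8589934592

The significance level is the probability, assuming p = 1/8, of seeing 3 or more defectives in 11 draws.
Computing the lower-tail complement: 1 − 7304002867/8589934592 = 1285931725/8589934592.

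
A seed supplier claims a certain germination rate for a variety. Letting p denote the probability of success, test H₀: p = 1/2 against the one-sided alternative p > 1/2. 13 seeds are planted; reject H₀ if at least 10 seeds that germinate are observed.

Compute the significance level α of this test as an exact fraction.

189/4096

Under H₀, Y ~ Binomial(13, 1/2), and α = P(Y ≥ 10).
Summing the upper tail: (286 + 78 + 13 + 1) / 2^13 = 378/8192 = 189/4096.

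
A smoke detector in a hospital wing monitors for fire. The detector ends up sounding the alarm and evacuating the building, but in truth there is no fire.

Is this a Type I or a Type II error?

Type I error

The null hypothesis here is that there is no fire.
'Sounding the alarm and evacuating the building' corresponds to rejecting H₀.
H₀ was rejected but H₀ is true — a Type I error (false positive).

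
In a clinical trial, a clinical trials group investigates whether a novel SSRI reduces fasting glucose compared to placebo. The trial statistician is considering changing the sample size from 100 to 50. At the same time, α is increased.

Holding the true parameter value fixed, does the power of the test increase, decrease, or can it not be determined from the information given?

The first change alone would make β increase; the second alone would make β decrease. Which effect dominates depends on the magnitudes, which are not given.
Since power = 1 − β, the effect on power is likewise indeterminate.

Cannot be determined from the information given.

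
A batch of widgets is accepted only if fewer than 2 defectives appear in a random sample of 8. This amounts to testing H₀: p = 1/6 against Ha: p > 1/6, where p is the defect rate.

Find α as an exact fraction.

The significance level is the probability, assuming p = 1/6, of seeing 2 or more defectives in 8 draws.
α = 1 − P(K ≤ 1) = 1 − 1015625/1679616 = 663991/1679616.

663991/1679616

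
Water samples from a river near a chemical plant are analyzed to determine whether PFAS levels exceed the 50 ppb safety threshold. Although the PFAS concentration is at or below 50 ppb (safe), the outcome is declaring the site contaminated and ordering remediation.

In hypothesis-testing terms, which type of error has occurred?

The null hypothesis here is that the PFAS concentration is at or below 50 ppb (safe).
'Declaring the site contaminated and ordering remediation' corresponds to rejecting H₀.
H₀ was rejected but H₀ is true — a Type I error (false positive).

Type I error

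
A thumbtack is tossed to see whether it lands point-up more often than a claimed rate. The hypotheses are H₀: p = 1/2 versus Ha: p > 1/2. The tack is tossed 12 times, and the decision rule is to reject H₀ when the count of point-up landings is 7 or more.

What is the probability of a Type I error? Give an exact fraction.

793/2048

α = P(reject H₀ | H₀ true) = P(K ≥ 7 | p = 1/2), with K ~ Binomial(12, 1/2).
P(K ≥ 7) = [C(12,7) + C(12,8) + C(12,9) + C(12,10) + C(12,11) + C(12,12)] / 2^12 = (792 + 495 + 220 + 66 + 12 + 1) / 4096 = 1586/4096 = 793/2048.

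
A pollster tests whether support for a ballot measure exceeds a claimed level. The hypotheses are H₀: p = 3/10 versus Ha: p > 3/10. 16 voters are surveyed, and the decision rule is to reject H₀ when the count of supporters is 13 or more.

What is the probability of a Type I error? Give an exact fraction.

Under H₀, Y ~ Binomial(16, 3/10), and α = P(Y ≥ 13).
Summing C(16,j)(3/10)^j(7/10)^{16−j} for j = 13,…,16 gives 67202308773/2000000000000000.

67202308773/2000000000000000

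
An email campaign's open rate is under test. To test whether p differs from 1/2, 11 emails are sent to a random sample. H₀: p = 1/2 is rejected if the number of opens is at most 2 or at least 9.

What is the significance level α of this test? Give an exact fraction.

67/1024

α = P(S ≤ 2 or S ≥ 9 | p = 1/2), S ~ Binomial(11, 1/2).
By symmetry, α = 2·P(S ≤ 2) = 2·(1 + 11 + 55)/2048 = 134/2048 = 67/1024.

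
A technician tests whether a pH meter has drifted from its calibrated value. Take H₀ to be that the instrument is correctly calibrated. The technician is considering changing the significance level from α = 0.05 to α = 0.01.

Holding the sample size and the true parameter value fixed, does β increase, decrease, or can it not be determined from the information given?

Tightening α shrinks the rejection region. When Ha holds, fewer sample outcomes clear the stricter threshold, so more fall in the acceptance region.

It increases.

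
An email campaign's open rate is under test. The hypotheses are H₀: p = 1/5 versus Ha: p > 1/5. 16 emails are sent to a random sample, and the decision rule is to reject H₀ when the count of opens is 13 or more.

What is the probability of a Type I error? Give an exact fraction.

1513/6103515625

Under H₀, X ~ Binomial(16, 1/5), and α = P(X ≥ 13).
Summing C(16,j)(1/5)^j(4/5)^{16−j} for j = 13,…,16 gives 1513/6103515625.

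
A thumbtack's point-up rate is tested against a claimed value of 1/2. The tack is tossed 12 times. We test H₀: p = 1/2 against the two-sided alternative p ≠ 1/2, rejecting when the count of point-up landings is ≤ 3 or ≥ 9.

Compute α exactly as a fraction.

299/2048

The significance level is the null-hypothesis probability of the rejection region {≤3} ∪ {≥9}.
By symmetry, α = 2·P(X ≤ 3) = 2·(1 + 12 + 66 + 220)/4096 = 598/4096 = 299/2048.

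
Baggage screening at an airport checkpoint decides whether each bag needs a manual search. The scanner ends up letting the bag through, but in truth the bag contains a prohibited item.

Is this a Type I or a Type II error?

Type II error

The null hypothesis here is that the bag contains no prohibited items.
'Letting the bag through' corresponds to failing to reject H₀.
H₀ was not rejected but H₀ is false — a Type II error (false negative).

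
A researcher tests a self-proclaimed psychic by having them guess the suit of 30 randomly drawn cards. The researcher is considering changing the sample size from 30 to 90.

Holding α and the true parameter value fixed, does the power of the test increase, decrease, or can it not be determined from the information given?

It increases.

A larger sample reduces the standard error, pulling the sampling distribution under Ha further from the non-rejection region.
Since power = 1 − β and β decreases, power increases.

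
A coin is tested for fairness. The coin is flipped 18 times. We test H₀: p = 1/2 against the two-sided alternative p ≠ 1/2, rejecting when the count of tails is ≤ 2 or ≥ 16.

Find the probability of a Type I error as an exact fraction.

43/32768

The significance level is the null-hypothesis probability of the rejection region {≤2} ∪ {≥16}.
By symmetry, α = 2·P(K ≤ 2) = 2·(1 + 18 + 153)/262144 = 344/262144 = 43/32768.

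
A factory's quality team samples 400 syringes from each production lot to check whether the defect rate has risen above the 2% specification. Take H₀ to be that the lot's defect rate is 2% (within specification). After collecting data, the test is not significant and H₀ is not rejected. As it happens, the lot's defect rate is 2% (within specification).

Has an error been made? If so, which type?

No error (correct decision).

The test retained a true H₀ — the decision matches the true state.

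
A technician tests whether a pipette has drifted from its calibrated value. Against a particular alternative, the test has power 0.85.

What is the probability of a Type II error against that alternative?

0.15

Power = 1 − β, so β = 1 − 0.85 = 0.15.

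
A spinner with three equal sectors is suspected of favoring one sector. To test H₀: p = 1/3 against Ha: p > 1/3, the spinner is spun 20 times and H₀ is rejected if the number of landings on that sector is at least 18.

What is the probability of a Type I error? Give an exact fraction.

α = P(reject H₀ | H₀ true) = P(X ≥ 18 | p = 1/3), with X ~ Binomial(20, 1/3).
Summing C(20,j)(1/3)^j(2/3)^{20−j} for j = 18,…,20 gives 89/387420489.

89/387420489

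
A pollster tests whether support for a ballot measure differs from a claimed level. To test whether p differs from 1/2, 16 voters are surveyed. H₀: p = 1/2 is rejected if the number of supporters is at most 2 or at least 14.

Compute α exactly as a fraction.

Under H₀, S ~ Binomial(16, 1/2); α is the probability of landing in either tail, P(S ≤ 2) + P(S ≥ 14).
By symmetry, α = 2·P(S ≤ 2) = 2·(1 + 16 + 120)/65536 = 274/65536 = 137/32768.

137/32768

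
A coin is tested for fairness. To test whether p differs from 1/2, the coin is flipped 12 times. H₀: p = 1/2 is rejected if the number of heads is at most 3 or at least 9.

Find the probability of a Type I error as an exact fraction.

Under H₀, Y ~ Binomial(12, 1/2); α is the probability of landing in either tail, P(Y ≤ 3) + P(Y ≥ 9).
Each tail has probability (1 + 12 + 66 + 220)/4096; doubling gives α = 598/4096 = 299/2048.

299/2048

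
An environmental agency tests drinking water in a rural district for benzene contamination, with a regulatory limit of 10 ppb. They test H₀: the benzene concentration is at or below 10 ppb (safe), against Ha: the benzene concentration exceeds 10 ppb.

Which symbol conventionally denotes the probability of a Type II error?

P(Type II error) = P(fail to reject H₀ | H₀ false) = β.

β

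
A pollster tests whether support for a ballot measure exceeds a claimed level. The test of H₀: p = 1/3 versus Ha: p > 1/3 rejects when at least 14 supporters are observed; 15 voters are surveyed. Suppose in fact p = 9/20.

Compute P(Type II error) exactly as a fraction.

β = P(fail to reject H₀ | Ha true) = P(X ≤ 13 | p = 9/20), X ~ Binomial(15, 9/20).
Summing C(15,j)·(9/20)^j·(11/20)^{15-j} for j = 0..13 gives 16382009719056418393/16384000000000000000.

16382009719056418393/16384000000000000000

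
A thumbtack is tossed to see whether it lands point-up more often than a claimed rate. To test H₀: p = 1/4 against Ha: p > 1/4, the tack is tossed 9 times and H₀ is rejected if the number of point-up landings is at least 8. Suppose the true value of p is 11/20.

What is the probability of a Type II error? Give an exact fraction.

123069745737/128000000000

Under the alternative p = 11/20, X ~ Binomial(9, 11/20); β is the probability the test does not reject, P(X < 8).
Equivalently, β = 1 − P(X ≥ 8) = 123069745737/128000000000.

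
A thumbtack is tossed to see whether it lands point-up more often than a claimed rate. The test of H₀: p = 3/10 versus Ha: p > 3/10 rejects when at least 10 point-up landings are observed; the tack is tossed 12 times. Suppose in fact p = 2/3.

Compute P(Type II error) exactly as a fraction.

β = P(fail to reject H₀ | Ha true) = P(K ≤ 9 | p = 2/3), K ~ Binomial(12, 2/3).
Equivalently, β = 1 − P(K ≥ 10) = 435185/531441.

435185/531441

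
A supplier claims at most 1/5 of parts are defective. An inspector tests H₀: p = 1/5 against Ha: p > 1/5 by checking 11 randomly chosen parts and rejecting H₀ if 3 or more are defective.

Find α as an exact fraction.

3736313/9765625

The significance level is the probability, assuming p = 1/5, of seeing 3 or more defectives in 11 draws.
Via the complement, α = 1 − Σ_{j=0}^{2} C(11,j)(1/5)^j(4/5)^{11-j} = 3736313/9765625.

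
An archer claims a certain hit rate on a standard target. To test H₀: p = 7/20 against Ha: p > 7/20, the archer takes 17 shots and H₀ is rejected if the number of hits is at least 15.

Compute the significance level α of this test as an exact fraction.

Under H₀, Y ~ Binomial(17, 7/20), and α = P(Y ≥ 15).
Adding the binomial terms for j = 15 through 17 with p = 7/20 yields 5834753095719947/655360000000000000000.

5834753095719947/655360000000000000000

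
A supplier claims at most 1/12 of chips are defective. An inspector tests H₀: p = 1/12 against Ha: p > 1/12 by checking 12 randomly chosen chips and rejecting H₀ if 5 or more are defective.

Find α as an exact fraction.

α = P(reject H₀ | H₀ true) = P(K ≥ 5 | p = 1/12), K ~ Binomial(12, 1/12).
α = 1 − P(K ≤ 4) = 1 − 1483149097639/1486016741376 = 2867643737/1486016741376.

2867643737/1486016741376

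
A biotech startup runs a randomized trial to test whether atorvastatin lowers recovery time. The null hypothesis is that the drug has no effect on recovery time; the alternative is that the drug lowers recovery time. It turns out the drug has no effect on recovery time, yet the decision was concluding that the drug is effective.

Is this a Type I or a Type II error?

Type I error

'Concluding that the drug is effective' corresponds to rejecting H₀.
H₀ was rejected but H₀ is true — a Type I error (false positive).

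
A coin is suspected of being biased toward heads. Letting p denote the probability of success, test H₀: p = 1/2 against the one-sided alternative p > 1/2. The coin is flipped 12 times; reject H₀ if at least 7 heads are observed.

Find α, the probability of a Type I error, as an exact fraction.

The Type I error probability is α = P(K ≥ 7) computed under H₀, where K ~ Binomial(12, 1/2).
Summing the upper tail: (792 + 495 + 220 + 66 + 12 + 1) / 2^12 = 1586/4096 = 793/2048.

793/2048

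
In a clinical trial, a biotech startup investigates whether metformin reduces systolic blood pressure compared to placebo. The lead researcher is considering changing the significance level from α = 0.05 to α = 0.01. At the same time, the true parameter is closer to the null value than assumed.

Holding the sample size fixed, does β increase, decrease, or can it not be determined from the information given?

It increases.

A smaller α moves the rejection region further into the tail. With the alternative true, more outcomes now fall outside the rejection region, so failing to reject becomes more likely. A smaller departure from H₀ means the test statistic under Ha is distributed closer to where it would be under H₀; rejection becomes less likely. Both changes push β in the same direction.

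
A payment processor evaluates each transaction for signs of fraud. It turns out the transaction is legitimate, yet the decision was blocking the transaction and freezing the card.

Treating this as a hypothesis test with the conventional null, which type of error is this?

Type I error

The null hypothesis here is that the transaction is legitimate.
'Blocking the transaction and freezing the card' corresponds to rejecting H₀.
H₀ was rejected but H₀ is true — a Type I error (false positive).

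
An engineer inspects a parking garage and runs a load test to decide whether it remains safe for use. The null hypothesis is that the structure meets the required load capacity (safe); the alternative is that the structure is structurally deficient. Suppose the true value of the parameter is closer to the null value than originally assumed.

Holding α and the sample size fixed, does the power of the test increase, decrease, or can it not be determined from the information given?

It decreases.

When the true parameter is near the null value, the test has a harder time distinguishing Ha from H₀.
Since power = 1 − β and β increases, power decreases.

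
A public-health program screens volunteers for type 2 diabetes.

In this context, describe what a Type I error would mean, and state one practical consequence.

With the conventional null hypothesis that the patient does not have type 2 diabetes:
A Type I error is rejecting H₀ when H₀ is true.
Here that means flagging the patient as positive and ordering follow-up testing when actually the patient does not have type 2 diabetes.

A Type I error would mean concluding that the patient has type 2 diabetes when in fact the patient does not have type 2 diabetes. Consequence: a healthy patient undergoes unnecessary, possibly invasive follow-up procedures.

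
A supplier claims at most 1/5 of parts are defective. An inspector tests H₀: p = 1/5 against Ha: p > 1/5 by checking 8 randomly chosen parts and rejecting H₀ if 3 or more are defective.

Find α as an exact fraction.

Under H₀, X ~ Binomial(8, 1/5); the Type I error rate is P(X ≥ 3).
Via the complement, α = 1 − Σ_{j=0}^{2} C(8,j)(1/5)^j(4/5)^{8-j} = 79329/390625.

79329/390625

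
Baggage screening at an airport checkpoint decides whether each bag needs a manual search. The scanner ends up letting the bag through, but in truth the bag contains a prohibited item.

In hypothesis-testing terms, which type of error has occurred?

Type II error

The null hypothesis here is that the bag contains no prohibited items.
'Letting the bag through' corresponds to failing to reject H₀.
H₀ was not rejected but H₀ is false — a Type II error (false negative).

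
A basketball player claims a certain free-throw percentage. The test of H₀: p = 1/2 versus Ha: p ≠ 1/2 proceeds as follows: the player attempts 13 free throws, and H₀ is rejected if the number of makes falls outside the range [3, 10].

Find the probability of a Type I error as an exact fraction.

23/1024

Under H₀, Y ~ Binomial(13, 1/2); α is the probability of landing in either tail, P(Y ≤ 2) + P(Y ≥ 11).
The two tails are symmetric, so α = 2·(1 + 13 + 78)/2^13 = 184/8192 = 23/1024.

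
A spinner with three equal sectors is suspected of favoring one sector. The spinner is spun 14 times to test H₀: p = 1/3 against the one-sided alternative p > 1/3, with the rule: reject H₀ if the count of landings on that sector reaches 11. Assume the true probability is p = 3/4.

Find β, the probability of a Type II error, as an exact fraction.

64244663/134217728

Under the alternative p = 3/4, X ~ Binomial(14, 3/4); β is the probability the test does not reject, P(X < 11).
Adding the binomial probabilities P(X=0)+…+P(X=10) at p = 3/4 gives 64244663/134217728.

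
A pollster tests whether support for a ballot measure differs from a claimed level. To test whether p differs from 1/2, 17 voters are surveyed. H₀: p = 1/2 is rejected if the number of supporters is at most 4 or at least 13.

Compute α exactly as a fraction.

1607/32768

α = P(K ≤ 4 or K ≥ 13 | p = 1/2), K ~ Binomial(17, 1/2).
The two tails are symmetric, so α = 2·(1 + 17 + 136 + 680 + 2380)/2^17 = 6428/131072 = 1607/32768.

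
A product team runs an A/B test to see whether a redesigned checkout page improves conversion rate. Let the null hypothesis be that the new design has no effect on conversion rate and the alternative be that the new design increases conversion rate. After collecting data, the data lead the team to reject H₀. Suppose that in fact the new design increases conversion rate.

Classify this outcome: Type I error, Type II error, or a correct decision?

No error — this is a correct decision.

The test rejected a false H₀ — the decision matches the true state.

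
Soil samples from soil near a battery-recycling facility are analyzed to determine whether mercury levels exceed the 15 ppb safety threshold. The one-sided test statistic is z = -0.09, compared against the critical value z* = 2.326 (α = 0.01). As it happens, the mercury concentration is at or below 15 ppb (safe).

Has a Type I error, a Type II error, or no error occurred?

The conventional null hypothesis is that the mercury concentration is at or below 15 ppb (safe).
Since z = -0.09 ≤ z* = 2.326, H₀ is not rejected.
H₀ is true (actually the mercury concentration is at or below 15 ppb (safe)).
The decision matches the true state — no error.

No error — this is a correct decision.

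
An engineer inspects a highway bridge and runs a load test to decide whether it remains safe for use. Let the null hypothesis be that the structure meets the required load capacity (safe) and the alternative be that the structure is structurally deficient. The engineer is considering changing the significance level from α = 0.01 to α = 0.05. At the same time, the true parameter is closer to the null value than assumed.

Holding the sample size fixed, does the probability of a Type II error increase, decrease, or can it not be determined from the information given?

The first change alone would make β decrease; the second alone would make β increase. Which effect dominates depends on the magnitudes, which are not given.

Cannot be determined from the information given.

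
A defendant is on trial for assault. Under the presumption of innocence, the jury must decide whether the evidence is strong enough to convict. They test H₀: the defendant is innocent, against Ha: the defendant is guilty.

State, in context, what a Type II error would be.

A Type II error would mean concluding that the defendant is innocent (or at least failing to establish that the defendant is guilty) when in fact the defendant is guilty.

A Type II error is failing to reject H₀ when H₀ is false.
Here that means acquitting the defendant when actually the defendant is guilty.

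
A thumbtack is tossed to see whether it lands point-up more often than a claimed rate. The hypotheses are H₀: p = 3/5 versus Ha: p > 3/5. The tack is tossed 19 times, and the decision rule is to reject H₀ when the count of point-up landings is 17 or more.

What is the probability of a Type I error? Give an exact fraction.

α = P(reject H₀ | H₀ true) = P(S ≥ 17 | p = 3/5), with S ~ Binomial(19, 3/5).
Adding the binomial terms for j = 17 through 19 with p = 3/5 yields 104216111541/19073486328125.

104216111541/19073486328125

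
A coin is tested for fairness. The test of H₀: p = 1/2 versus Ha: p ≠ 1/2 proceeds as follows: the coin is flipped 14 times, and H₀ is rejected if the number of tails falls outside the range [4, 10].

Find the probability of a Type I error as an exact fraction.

The significance level is the null-hypothesis probability of the rejection region {≤3} ∪ {≥11}.
Each tail has probability (1 + 14 + 91 + 364)/16384; doubling gives α = 940/16384 = 235/4096.

235/4096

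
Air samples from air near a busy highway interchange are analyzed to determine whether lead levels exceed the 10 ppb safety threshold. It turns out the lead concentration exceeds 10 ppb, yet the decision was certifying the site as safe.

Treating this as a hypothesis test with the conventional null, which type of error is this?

Type II error

The null hypothesis here is that the lead concentration is at or below 10 ppb (safe).
'Certifying the site as safe' corresponds to failing to reject H₀.
H₀ was not rejected but H₀ is false — a Type II error (false negative).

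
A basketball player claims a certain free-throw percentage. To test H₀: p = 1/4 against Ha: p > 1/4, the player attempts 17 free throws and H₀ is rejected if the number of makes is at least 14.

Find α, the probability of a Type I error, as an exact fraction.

The Type I error probability is α = P(Y ≥ 14) computed under H₀, where Y ~ Binomial(17, 1/4).
Adding the binomial terms for j = 14 through 17 with p = 1/4 yields 4909/4294967296.

4909/4294967296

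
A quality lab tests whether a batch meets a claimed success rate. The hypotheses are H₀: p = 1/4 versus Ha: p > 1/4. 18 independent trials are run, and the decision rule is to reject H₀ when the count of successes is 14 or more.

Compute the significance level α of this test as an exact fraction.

67831/17179869184

Under H₀, K ~ Binomial(18, 1/4), and α = P(K ≥ 14).
Summing C(18,j)(1/4)^j(3/4)^{18−j} for j = 14,…,18 gives 67831/17179869184.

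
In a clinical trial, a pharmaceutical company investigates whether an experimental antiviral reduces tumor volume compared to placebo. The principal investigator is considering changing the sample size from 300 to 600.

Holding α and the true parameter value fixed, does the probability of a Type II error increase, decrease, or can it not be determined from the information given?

It decreases.

Increasing n separates the H₀ and Ha sampling distributions, so under Ha fewer outcomes land in the acceptance region.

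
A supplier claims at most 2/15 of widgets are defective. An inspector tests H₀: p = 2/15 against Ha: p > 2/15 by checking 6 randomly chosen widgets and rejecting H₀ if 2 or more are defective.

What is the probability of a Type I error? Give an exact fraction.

84332/455625

Under H₀, Y ~ Binomial(6, 2/15); the Type I error rate is P(Y ≥ 2).
Via the complement, α = 1 − Σ_{j=0}^{1} C(6,j)(2/15)^j(13/15)^{6-j} = 84332/455625.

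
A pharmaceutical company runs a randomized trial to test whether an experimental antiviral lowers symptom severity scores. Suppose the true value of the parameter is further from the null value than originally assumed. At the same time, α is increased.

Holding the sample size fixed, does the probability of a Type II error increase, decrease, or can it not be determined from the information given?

The further the true parameter sits from the null value, the more of the Ha sampling distribution falls in the rejection region. Relaxing α lowers the evidence threshold; under Ha, outcomes that previously fell short now trigger rejection. Both changes push β in the same direction.

It decreases.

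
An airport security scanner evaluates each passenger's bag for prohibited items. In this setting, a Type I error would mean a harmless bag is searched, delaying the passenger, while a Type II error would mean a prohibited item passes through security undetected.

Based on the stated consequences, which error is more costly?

Type II error

The Type II consequence (a prohibited item passes through security undetected) is more severe than the Type I consequence (a harmless bag is searched, delaying the passenger).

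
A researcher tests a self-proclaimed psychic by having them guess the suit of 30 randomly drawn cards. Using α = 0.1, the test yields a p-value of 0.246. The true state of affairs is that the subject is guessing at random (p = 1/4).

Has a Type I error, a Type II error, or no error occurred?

The conventional null hypothesis is that the subject is guessing at random (p = 1/4).
Since p = 0.246 ≥ α = 0.1, H₀ is not rejected.
H₀ is true (actually the subject is guessing at random (p = 1/4)).
The decision matches the true state — no error.

Neither — the decision is correct.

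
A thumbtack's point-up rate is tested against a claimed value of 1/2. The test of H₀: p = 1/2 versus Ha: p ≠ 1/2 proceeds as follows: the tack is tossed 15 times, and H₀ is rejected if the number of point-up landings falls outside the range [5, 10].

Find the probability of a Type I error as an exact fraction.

Under H₀, K ~ Binomial(15, 1/2); α is the probability of landing in either tail, P(K ≤ 4) + P(K ≥ 11).
By symmetry, α = 2·P(K ≤ 4) = 2·(1 + 15 + 105 + 455 + 1365)/32768 = 3882/32768 = 1941/16384.

1941/16384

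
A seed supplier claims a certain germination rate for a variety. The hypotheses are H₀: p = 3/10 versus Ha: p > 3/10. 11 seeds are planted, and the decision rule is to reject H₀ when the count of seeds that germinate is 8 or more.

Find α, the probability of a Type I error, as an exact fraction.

α = P(reject H₀ | H₀ true) = P(X ≥ 8 | p = 3/10), with X ~ Binomial(11, 3/10).
Adding the binomial terms for j = 8 through 11 with p = 3/10 yields 2145447/500000000.

2145447/500000000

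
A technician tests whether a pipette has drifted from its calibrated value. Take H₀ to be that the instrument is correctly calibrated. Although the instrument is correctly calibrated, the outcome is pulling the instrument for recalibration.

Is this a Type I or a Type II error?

'Pulling the instrument for recalibration' corresponds to rejecting H₀.
H₀ was rejected but H₀ is true — a Type I error (false positive).

Type I error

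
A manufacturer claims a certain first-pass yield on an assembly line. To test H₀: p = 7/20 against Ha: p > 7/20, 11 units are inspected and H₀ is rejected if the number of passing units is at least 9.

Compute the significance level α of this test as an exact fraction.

Under H₀, S ~ Binomial(11, 7/20), and α = P(S ≥ 9).
Summing C(11,j)(7/20)^j(13/20)^{11−j} for j = 9,…,11 gives 83491612883/40960000000000.

83491612883/40960000000000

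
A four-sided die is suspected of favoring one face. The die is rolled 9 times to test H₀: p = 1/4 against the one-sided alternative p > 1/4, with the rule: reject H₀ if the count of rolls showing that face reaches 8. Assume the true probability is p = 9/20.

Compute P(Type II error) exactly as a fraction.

β = P(fail to reject H₀ | Ha true) = P(Y ≤ 7 | p = 9/20), Y ~ Binomial(9, 9/20).
Summing C(9,j)·(9/20)^j·(11/20)^{9-j} for j = 0..7 gives 126837738533/128000000000.

126837738533/128000000000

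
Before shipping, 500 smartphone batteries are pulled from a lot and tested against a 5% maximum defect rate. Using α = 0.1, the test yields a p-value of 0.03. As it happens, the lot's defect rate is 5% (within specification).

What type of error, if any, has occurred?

The conventional null hypothesis is that the lot's defect rate is 5% (within specification).
Since p = 0.03 < α = 0.1, H₀ is rejected.
H₀ is true (actually the lot's defect rate is 5% (within specification)).
Rejecting a true H₀ is a Type I error.

Type I error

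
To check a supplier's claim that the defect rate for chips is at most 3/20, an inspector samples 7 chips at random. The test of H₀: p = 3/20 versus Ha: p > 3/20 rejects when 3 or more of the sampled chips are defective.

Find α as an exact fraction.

18883881/256000000

Under H₀, Y ~ Binomial(7, 3/20); the Type I error rate is P(Y ≥ 3).
Computing the lower-tail complement: 1 − 237116119/256000000 = 18883881/256000000.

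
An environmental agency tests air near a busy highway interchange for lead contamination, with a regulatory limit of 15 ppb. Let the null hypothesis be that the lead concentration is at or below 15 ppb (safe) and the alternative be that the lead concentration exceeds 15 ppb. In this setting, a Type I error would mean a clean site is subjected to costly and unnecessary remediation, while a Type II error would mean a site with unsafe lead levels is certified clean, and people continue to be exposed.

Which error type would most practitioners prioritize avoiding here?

The Type II consequence (a site with unsafe lead levels is certified clean, and people continue to be exposed) is more severe than the Type I consequence (a clean site is subjected to costly and unnecessary remediation).

Type II error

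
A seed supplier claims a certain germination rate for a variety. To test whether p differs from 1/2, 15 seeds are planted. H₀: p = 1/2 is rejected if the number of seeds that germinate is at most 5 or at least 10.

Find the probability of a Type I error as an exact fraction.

309/1024

α = P(Y ≤ 5 or Y ≥ 10 | p = 1/2), Y ~ Binomial(15, 1/2).
By symmetry, α = 2·P(Y ≤ 5) = 2·(1 + 15 + 105 + 455 + 1365 + 3003)/32768 = 9888/32768 = 309/1024.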